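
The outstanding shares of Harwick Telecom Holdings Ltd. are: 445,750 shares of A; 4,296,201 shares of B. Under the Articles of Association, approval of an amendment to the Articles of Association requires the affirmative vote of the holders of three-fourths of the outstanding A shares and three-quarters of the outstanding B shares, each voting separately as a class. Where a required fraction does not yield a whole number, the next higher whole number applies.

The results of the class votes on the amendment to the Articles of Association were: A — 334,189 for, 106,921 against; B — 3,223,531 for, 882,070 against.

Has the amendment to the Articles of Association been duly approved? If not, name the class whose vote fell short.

Not approved — the A shares did not give the required vote.

A: 3/4 of 445750 = 334312.50, rounded up to 334313; 334,313 required, 334,189 in favor — not approved.
B: 3/4 of 4296201 = 3222150.75, rounded up to 3222151; 3,222,151 required, 3,223,531 in favor — approved.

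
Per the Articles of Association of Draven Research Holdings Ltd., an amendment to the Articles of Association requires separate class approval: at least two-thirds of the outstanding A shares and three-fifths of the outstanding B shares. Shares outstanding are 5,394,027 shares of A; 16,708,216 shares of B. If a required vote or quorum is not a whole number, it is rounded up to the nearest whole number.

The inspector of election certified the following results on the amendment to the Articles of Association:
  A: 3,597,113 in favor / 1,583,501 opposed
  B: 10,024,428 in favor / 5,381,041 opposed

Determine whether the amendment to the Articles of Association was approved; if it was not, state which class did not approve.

Not approved — the B shares did not give the required vote.

A: 2/3 of 5394027 = 3596018; 3,596,018 required, 3,597,113 in favor — approved.
B: 3/5 of 16708216 = 10024929.60, rounded up to 10024930; 10,024,930 required, 10,024,428 in favor — not approved.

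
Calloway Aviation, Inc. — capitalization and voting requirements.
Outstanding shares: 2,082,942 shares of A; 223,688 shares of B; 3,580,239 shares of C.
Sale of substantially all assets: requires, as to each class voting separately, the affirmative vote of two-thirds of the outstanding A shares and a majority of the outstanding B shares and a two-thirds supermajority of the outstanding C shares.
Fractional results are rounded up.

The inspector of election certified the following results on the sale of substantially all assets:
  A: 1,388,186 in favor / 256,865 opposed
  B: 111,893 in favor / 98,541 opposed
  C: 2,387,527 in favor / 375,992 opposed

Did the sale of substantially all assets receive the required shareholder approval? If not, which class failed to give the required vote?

A: 2/3 of 2082942 = 1388628; 1,388,628 required, 1,388,186 in favor — not approved.
B: a majority of 223688 is 111845; 111,845 required, 111,893 in favor — approved.
C: 2/3 of 3580239 = 2386826; 2,386,826 required, 2,387,527 in favor — approved.

Not approved — the A shares did not give the required vote.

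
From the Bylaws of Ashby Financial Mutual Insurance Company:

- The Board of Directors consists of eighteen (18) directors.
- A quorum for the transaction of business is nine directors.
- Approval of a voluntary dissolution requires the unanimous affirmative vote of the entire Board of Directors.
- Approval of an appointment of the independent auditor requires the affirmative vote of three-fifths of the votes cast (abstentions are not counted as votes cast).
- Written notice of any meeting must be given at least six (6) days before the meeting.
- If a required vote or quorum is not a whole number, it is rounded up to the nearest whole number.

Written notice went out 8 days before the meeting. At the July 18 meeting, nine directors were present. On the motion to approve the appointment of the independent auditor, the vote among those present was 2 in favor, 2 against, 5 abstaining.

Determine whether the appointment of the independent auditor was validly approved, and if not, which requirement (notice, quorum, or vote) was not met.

Notice: 8 days given; 6 required (8 ≥ 6). Satisfied.
Quorum: 9 present; quorum is 9. Satisfied.
Vote: the appointment of the independent auditor requires three-fifths of the votes cast (9 present − 5 abstaining = 4). 3/5 of 4 = 2.40, rounded up to 3, so 3 affirmative votes are needed; 2 voted in favor. Not satisfied.

Invalid — vote requirement not satisfied.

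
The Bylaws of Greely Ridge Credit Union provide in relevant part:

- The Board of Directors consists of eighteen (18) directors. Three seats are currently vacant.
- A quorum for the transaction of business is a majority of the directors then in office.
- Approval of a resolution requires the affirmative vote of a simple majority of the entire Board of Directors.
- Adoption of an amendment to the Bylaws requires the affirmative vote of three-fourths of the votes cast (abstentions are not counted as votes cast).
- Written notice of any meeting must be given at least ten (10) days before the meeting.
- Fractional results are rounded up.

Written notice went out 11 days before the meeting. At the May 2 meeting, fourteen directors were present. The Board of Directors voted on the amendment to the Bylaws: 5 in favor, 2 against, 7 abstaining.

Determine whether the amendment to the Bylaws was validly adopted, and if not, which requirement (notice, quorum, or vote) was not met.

Notice: 11 days given; 10 required (11 ≥ 10). Satisfied.
Quorum: 14 present; quorum is 8. Satisfied.
Vote: the amendment to the Bylaws requires three-fourths of the votes cast (14 present − 7 abstaining = 7). 3/4 of 7 = 5.25, rounded up to 6, so 6 affirmative votes are needed; 5 voted in favor. Not satisfied.

Invalid — vote requirement not satisfied.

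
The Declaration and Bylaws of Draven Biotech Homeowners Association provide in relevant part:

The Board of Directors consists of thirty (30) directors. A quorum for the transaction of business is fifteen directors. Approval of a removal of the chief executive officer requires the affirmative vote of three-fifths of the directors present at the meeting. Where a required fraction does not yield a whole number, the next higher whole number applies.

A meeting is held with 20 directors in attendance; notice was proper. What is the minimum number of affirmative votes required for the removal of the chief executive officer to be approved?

The removal of the chief executive officer requires three-fifths of the directors present (20).
3/5 of 20 = 12.

12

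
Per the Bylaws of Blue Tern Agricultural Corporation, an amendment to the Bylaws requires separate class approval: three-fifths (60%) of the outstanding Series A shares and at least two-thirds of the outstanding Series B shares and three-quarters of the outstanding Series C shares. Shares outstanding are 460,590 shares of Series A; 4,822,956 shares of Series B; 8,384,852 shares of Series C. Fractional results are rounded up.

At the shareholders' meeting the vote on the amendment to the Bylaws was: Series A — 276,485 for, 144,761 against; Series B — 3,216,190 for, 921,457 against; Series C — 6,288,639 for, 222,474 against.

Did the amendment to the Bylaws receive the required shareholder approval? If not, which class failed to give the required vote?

Series A: 3/5 of 460590 = 276354; 276,354 required, 276,485 in favor — approved.
Series B: 2/3 of 4822956 = 3215304; 3,215,304 required, 3,216,190 in favor — approved.
Series C: 3/4 of 8384852 = 6288639; 6,288,639 required, 6,288,639 in favor — approved.

Approved — every class gave the required vote.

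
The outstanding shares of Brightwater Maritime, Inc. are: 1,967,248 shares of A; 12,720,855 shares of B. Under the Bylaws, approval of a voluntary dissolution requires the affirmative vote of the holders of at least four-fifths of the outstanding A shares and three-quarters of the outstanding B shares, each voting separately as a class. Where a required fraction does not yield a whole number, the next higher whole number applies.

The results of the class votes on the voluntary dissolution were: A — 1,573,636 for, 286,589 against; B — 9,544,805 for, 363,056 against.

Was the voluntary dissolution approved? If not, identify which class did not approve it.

Not approved — the A shares did not give the required vote.

A: 4/5 of 1967248 = 1573798.40, rounded up to 1573799; 1,573,799 required, 1,573,636 in favor — not approved.
B: 3/4 of 12720855 = 9540641.25, rounded up to 9540642; 9,540,642 required, 9,544,805 in favor — approved.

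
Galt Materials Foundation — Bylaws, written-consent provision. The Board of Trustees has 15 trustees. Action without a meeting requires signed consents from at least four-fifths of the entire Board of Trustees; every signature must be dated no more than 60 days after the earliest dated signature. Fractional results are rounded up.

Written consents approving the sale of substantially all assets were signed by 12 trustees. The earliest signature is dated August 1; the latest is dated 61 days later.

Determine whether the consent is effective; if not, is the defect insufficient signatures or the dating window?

Signatures required: at least four-fifths of 15 — 4/5 of 15 = 12, so 12 needed; 12 signed. Sufficient.
Dating window: the latest signature is 61 days after the earliest; the limit is 60 days. Outside the window.

Not effective — dating-window requirement not satisfied.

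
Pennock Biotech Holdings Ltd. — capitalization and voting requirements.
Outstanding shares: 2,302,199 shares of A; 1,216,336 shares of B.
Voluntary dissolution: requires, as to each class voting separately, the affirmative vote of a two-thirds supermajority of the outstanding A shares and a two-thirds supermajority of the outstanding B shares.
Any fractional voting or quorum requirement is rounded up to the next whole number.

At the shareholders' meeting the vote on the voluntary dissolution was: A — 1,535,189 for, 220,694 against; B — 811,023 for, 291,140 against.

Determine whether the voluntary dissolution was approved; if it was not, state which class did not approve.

A: 2/3 of 2302199 = 1534799.33, rounded up to 1534800; 1,534,800 required, 1,535,189 in favor — approved.
B: 2/3 of 1216336 = 810890.67, rounded up to 810891; 810,891 required, 811,023 in favor — approved.

Approved — every class gave the required vote.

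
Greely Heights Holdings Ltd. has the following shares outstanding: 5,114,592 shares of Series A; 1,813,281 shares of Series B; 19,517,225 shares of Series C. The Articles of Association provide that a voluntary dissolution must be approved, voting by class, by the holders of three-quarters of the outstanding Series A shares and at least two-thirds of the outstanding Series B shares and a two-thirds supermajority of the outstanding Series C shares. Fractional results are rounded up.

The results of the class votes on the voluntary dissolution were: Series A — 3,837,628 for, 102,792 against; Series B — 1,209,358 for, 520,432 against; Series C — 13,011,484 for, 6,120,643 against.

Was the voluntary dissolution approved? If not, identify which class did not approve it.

Approved — every class gave the required vote.

Series A: 3/4 of 5114592 = 3835944; 3,835,944 required, 3,837,628 in favor — approved.
Series B: 2/3 of 1813281 = 1208854; 1,208,854 required, 1,209,358 in favor — approved.
Series C: 2/3 of 19517225 = 13011483.33, rounded up to 13011484; 13,011,484 required, 13,011,484 in favor — approved.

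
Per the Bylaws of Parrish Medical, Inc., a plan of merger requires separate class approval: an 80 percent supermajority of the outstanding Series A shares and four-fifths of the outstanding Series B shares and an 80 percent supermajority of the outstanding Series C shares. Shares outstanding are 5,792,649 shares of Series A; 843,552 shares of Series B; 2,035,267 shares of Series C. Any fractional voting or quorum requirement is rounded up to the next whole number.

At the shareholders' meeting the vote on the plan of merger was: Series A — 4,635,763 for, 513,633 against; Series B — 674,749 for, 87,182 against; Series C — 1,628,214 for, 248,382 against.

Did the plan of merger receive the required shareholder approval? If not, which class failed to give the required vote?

Series A: 4/5 of 5792649 = 4634119.20, rounded up to 4634120; 4,634,120 required, 4,635,763 in favor — approved.
Series B: 4/5 of 843552 = 674841.60, rounded up to 674842; 674,842 required, 674,749 in favor — not approved.
Series C: 4/5 of 2035267 = 1628213.60, rounded up to 1628214; 1,628,214 required, 1,628,214 in favor — approved.

Not approved — the Series B shares did not give the required vote.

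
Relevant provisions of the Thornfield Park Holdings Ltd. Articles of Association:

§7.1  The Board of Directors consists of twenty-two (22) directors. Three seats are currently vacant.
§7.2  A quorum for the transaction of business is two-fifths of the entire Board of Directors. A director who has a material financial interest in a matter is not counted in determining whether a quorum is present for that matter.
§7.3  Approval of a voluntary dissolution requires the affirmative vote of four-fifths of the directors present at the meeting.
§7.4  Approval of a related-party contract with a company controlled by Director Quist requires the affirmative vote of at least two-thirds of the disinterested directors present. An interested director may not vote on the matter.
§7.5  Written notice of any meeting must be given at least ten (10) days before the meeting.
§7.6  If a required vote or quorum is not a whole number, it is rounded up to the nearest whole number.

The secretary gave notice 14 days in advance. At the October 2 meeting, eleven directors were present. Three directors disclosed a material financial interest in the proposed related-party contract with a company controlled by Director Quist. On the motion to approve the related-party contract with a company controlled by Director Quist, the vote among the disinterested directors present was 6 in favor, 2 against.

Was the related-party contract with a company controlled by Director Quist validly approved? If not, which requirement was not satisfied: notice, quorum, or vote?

Notice: 14 days given; 10 required (14 ≥ 10). Satisfied.
Quorum: 11 present, but the 3 interested directors do not count, leaving 8. Quorum is 9. Not satisfied.
Vote: the related-party contract with a company controlled by Director Quist requires two-thirds of the disinterested directors present (11 − 3 = 8). 2/3 of 8 = 5.33, rounded up to 6, so 6 affirmative votes are needed; 6 voted in favor. Satisfied. (Moot — without a quorum no business can be validly transacted.)

Invalid — quorum requirement not satisfied.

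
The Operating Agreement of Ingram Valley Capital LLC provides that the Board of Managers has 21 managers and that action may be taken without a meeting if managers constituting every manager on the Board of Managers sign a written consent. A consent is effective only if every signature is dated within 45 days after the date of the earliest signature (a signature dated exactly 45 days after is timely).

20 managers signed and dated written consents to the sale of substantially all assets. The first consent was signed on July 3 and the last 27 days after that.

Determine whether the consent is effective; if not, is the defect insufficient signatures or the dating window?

Not effective — insufficient signatures.

Signatures required: all of 21 — unanimous means all 21, so 21 needed; 20 signed. Insufficient.
Dating window: the latest signature is 27 days after the earliest; the limit is 45 days. Within the window.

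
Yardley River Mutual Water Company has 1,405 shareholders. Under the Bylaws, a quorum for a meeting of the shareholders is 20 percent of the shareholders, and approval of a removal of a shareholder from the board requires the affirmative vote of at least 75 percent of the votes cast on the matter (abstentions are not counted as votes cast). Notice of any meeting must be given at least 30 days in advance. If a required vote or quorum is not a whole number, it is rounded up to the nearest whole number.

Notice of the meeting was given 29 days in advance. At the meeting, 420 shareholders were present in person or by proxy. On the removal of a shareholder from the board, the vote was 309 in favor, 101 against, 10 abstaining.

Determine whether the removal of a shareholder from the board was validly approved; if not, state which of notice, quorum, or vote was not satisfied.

Notice: 29 days given; 30 required. Not satisfied.
Quorum: 20% of 1,405 = 281; 420 present. Satisfied.
Vote: requires three-fourths of the votes cast (420 − 10 abstaining = 410); 3/4 of 410 = 307.50, rounded up to 308, so 308 needed; 309 in favor. Satisfied.

Invalid — notice requirement not satisfied.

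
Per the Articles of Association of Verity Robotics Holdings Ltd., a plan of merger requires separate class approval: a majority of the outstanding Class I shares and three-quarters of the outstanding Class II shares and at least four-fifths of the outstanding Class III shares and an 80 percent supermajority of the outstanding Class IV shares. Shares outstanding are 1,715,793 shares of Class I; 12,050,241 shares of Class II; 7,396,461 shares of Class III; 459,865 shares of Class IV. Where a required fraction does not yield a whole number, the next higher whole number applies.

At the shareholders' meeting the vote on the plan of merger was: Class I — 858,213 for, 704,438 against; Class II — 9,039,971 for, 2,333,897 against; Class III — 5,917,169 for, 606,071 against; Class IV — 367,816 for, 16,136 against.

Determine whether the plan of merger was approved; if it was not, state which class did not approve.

Class I: a majority of 1715793 is 857897; 857,897 required, 858,213 in favor — approved.
Class II: 3/4 of 12050241 = 9037680.75, rounded up to 9037681; 9,037,681 required, 9,039,971 in favor — approved.
Class III: 4/5 of 7396461 = 5917168.80, rounded up to 5917169; 5,917,169 required, 5,917,169 in favor — approved.
Class IV: 4/5 of 459865 = 367892; 367,892 required, 367,816 in favor — not approved.

Not approved — the Class IV shares did not give the required vote.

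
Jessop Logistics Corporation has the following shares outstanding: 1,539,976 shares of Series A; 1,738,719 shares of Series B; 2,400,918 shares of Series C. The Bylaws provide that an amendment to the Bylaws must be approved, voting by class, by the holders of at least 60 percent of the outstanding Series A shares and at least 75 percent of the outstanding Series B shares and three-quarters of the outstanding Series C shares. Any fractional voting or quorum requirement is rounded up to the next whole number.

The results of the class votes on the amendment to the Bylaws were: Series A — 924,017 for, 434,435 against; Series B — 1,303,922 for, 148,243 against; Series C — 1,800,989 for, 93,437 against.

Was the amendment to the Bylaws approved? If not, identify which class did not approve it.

Series A: 3/5 of 1539976 = 923985.60, rounded up to 923986; 923,986 required, 924,017 in favor — approved.
Series B: 3/4 of 1738719 = 1304039.25, rounded up to 1304040; 1,304,040 required, 1,303,922 in favor — not approved.
Series C: 3/4 of 2400918 = 1800688.50, rounded up to 1800689; 1,800,689 required, 1,800,989 in favor — approved.

Not approved — the Series B shares did not give the required vote.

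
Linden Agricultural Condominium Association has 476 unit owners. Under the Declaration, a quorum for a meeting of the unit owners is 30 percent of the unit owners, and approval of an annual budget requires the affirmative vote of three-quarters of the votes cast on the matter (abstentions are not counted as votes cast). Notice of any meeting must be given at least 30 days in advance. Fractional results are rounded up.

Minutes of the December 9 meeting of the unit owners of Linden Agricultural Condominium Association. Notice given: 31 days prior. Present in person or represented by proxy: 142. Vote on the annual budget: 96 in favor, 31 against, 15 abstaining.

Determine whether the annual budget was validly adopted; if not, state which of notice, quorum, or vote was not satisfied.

Notice: 31 days given; 30 required. Satisfied.
Quorum: 30% of 476 = 142.80, rounded up to 143; 142 present. Not satisfied.
Vote: requires three-fourths of the votes cast (142 − 15 abstaining = 127); 3/4 of 127 = 95.25, rounded up to 96, so 96 needed; 96 in favor. Satisfied.

Invalid — quorum requirement not satisfied.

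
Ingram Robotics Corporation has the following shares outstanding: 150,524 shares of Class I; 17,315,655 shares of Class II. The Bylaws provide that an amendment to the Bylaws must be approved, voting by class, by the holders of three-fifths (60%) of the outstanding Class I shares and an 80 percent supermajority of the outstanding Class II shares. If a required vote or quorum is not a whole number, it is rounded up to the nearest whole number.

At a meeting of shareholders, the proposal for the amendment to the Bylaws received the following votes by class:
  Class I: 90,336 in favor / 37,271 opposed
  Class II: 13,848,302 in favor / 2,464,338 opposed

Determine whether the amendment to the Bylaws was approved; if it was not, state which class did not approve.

Not approved — the Class II shares did not give the required vote.

Class I: 3/5 of 150524 = 90314.40, rounded up to 90315; 90,315 required, 90,336 in favor — approved.
Class II: 4/5 of 17315655 = 13852524; 13,852,524 required, 13,848,302 in favor — not approved.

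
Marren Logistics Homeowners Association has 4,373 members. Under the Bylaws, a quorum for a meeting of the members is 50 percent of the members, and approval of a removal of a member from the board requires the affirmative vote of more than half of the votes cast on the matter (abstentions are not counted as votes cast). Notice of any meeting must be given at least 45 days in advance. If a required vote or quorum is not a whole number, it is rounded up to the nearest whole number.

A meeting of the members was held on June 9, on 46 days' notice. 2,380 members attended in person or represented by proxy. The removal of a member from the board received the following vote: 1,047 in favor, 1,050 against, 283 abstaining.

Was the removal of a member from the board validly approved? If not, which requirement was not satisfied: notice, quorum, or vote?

Notice: 46 days given; 45 required. Satisfied.
Quorum: 50% of 4,373 = 2,186.50, rounded up to 2,187; 2,380 present. Satisfied.
Vote: requires a majority of the votes cast (2,380 − 283 abstaining = 2,097); a majority of 2097 is 1049, so 1,049 needed; 1,047 in favor. Not satisfied.

Invalid — vote requirement not satisfied.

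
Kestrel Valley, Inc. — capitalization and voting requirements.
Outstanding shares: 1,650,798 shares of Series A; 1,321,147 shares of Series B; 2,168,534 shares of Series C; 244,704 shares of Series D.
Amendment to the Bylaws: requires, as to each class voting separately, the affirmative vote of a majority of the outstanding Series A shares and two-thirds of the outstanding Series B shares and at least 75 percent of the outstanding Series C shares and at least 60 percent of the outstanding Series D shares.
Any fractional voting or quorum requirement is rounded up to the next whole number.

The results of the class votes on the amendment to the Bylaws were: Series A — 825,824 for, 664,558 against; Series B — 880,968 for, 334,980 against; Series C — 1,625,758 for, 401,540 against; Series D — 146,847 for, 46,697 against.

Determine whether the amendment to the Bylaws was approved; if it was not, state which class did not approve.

Series A: a majority of 1650798 is 825400; 825,400 required, 825,824 in favor — approved.
Series B: 2/3 of 1321147 = 880764.67, rounded up to 880765; 880,765 required, 880,968 in favor — approved.
Series C: 3/4 of 2168534 = 1626400.50, rounded up to 1626401; 1,626,401 required, 1,625,758 in favor — not approved.
Series D: 3/5 of 244704 = 146822.40, rounded up to 146823; 146,823 required, 146,847 in favor — approved.

Not approved — the Series C shares did not give the required vote.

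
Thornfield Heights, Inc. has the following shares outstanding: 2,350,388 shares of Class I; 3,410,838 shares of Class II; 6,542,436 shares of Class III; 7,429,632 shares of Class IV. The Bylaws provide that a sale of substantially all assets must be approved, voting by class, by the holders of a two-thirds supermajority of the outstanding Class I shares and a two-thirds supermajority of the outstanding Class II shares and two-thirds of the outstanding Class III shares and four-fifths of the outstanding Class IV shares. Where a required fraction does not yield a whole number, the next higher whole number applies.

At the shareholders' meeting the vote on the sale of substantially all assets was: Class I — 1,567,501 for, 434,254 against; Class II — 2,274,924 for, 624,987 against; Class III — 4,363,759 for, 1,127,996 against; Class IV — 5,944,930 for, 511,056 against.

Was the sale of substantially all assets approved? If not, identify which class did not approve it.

Class I: 2/3 of 2350388 = 1566925.33, rounded up to 1566926; 1,566,926 required, 1,567,501 in favor — approved.
Class II: 2/3 of 3410838 = 2273892; 2,273,892 required, 2,274,924 in favor — approved.
Class III: 2/3 of 6542436 = 4361624; 4,361,624 required, 4,363,759 in favor — approved.
Class IV: 4/5 of 7429632 = 5943705.60, rounded up to 5943706; 5,943,706 required, 5,944,930 in favor — approved.

Approved — every class gave the required vote.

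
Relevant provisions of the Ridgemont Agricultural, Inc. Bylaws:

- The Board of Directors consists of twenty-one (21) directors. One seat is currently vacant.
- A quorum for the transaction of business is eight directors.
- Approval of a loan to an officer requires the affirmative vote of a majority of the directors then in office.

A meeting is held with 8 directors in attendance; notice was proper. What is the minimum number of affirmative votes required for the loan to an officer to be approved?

11

The loan to an officer requires a majority of the directors then in office (20).
A majority of 20 is 11.
(Only 8 can vote, so the loan to an officer cannot pass at this meeting, but the required vote is still 11.)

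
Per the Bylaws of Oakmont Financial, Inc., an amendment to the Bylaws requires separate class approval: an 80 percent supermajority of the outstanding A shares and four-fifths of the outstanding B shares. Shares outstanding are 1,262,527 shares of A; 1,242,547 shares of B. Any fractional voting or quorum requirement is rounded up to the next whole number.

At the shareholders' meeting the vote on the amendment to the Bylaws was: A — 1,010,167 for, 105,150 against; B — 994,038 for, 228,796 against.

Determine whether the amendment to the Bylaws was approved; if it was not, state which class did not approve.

Approved — every class gave the required vote.

A: 4/5 of 1262527 = 1010021.60, rounded up to 1010022; 1,010,022 required, 1,010,167 in favor — approved.
B: 4/5 of 1242547 = 994037.60, rounded up to 994038; 994,038 required, 994,038 in favor — approved.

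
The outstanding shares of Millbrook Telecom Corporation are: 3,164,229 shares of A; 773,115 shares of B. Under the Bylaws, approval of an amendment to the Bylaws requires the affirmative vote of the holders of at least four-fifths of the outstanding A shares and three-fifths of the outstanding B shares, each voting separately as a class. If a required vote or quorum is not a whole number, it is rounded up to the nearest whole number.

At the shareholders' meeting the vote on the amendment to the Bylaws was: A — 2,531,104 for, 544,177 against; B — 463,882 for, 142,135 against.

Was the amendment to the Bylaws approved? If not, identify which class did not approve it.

A: 4/5 of 3164229 = 2531383.20, rounded up to 2531384; 2,531,384 required, 2,531,104 in favor — not approved.
B: 3/5 of 773115 = 463869; 463,869 required, 463,882 in favor — approved.

Not approved — the A shares did not give the required vote.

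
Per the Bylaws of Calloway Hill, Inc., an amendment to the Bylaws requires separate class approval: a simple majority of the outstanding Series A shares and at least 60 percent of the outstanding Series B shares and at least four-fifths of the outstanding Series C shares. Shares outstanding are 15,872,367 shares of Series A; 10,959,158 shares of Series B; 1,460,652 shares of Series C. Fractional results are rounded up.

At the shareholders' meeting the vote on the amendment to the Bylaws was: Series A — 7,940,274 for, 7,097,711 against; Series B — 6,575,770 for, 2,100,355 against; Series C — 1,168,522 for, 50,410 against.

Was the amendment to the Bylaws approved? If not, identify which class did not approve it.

Approved — every class gave the required vote.

Series A: a majority of 15872367 is 7936184; 7,936,184 required, 7,940,274 in favor — approved.
Series B: 3/5 of 10959158 = 6575494.80, rounded up to 6575495; 6,575,495 required, 6,575,770 in favor — approved.
Series C: 4/5 of 1460652 = 1168521.60, rounded up to 1168522; 1,168,522 required, 1,168,522 in favor — approved.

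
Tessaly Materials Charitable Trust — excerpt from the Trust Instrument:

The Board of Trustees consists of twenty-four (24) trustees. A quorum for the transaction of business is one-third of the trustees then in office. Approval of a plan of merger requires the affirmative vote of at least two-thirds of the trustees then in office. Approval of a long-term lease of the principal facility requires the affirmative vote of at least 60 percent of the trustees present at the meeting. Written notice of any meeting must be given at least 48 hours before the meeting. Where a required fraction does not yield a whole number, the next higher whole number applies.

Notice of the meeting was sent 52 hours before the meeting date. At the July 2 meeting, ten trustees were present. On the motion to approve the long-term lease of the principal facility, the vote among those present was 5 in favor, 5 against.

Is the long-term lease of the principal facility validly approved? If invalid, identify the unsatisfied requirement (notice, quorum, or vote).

Notice: 52 hours given; 48 required (52 ≥ 48). Satisfied.
Quorum: 10 present; quorum is 8. Satisfied.
Vote: the long-term lease of the principal facility requires three-fifths of the trustees present (10). 3/5 of 10 = 6, so 6 affirmative votes are needed; 5 voted in favor. Not satisfied.

Invalid — vote requirement not satisfied.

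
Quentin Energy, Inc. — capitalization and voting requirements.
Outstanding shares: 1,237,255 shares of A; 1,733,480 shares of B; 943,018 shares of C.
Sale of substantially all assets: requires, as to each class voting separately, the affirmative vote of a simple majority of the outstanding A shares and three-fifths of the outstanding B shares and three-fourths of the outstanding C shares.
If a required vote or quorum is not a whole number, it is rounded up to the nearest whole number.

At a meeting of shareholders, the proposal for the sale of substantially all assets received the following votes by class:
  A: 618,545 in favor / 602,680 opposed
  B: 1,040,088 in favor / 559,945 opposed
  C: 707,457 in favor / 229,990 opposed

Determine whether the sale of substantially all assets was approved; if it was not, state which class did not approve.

Not approved — the A shares did not give the required vote.

A: a majority of 1237255 is 618628; 618,628 required, 618,545 in favor — not approved.
B: 3/5 of 1733480 = 1040088; 1,040,088 required, 1,040,088 in favor — approved.
C: 3/4 of 943018 = 707263.50, rounded up to 707264; 707,264 required, 707,457 in favor — approved.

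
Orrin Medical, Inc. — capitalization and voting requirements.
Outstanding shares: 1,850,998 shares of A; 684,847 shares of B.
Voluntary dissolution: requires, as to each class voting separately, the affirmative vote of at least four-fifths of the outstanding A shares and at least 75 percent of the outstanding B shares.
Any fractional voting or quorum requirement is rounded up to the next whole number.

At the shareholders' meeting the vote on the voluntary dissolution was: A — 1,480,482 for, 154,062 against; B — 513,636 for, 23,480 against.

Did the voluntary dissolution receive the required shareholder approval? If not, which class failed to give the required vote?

Not approved — the A shares did not give the required vote.

A: 4/5 of 1850998 = 1480798.40, rounded up to 1480799; 1,480,799 required, 1,480,482 in favor — not approved.
B: 3/4 of 684847 = 513635.25, rounded up to 513636; 513,636 required, 513,636 in favor — approved.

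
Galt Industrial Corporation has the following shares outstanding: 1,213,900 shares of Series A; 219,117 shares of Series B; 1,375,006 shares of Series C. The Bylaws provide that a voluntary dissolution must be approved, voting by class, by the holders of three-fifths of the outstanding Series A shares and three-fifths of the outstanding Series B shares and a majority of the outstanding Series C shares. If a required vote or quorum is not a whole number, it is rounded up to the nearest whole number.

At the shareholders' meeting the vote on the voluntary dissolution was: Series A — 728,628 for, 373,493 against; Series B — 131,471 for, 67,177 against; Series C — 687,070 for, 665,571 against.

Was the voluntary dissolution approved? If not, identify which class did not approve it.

Not approved — the Series C shares did not give the required vote.

Series A: 3/5 of 1213900 = 728340; 728,340 required, 728,628 in favor — approved.
Series B: 3/5 of 219117 = 131470.20, rounded up to 131471; 131,471 required, 131,471 in favor — approved.
Series C: a majority of 1375006 is 687504; 687,504 required, 687,070 in favor — not approved.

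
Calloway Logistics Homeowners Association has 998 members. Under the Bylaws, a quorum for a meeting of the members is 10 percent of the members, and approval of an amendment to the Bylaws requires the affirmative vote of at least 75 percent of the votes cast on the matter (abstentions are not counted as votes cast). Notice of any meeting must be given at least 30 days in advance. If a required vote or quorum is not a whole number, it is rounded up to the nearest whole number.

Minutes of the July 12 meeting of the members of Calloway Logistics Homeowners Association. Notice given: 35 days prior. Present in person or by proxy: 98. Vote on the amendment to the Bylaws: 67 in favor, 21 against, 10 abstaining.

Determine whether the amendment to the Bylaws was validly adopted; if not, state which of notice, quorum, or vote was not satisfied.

Notice: 35 days given; 30 required. Satisfied.
Quorum: 10% of 998 = 99.80, rounded up to 100; 98 present. Not satisfied.
Vote: requires three-fourths of the votes cast (98 − 10 abstaining = 88); 3/4 of 88 = 66, so 66 needed; 67 in favor. Satisfied.

Invalid — quorum requirement not satisfied.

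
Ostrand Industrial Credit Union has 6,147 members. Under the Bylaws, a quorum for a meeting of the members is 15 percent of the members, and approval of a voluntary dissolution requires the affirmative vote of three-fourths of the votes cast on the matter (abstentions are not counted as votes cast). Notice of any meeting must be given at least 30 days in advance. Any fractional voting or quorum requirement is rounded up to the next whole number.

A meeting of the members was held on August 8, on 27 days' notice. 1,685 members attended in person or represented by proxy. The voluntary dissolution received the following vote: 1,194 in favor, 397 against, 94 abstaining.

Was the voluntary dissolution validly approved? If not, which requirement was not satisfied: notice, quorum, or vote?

Invalid — notice requirement not satisfied.

Notice: 27 days given; 30 required. Not satisfied.
Quorum: 15% of 6,147 = 922.05, rounded up to 923; 1,685 present. Satisfied.
Vote: requires three-fourths of the votes cast (1,685 − 94 abstaining = 1,591); 3/4 of 1591 = 1193.25, rounded up to 1194, so 1,194 needed; 1,194 in favor. Satisfied.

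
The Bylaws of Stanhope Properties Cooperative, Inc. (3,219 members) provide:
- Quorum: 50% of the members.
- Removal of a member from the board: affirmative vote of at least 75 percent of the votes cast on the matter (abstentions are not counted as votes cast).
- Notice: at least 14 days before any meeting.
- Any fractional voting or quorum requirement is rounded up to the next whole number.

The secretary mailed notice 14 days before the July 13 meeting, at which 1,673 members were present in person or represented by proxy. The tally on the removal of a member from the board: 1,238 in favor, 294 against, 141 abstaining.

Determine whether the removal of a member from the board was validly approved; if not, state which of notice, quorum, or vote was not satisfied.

Valid — all requirements satisfied.

Notice: 14 days given; 14 required. Satisfied.
Quorum: 50% of 3,219 = 1,609.50, rounded up to 1,610; 1,673 present. Satisfied.
Vote: requires three-fourths of the votes cast (1,673 − 141 abstaining = 1,532); 3/4 of 1532 = 1149, so 1,149 needed; 1,238 in favor. Satisfied.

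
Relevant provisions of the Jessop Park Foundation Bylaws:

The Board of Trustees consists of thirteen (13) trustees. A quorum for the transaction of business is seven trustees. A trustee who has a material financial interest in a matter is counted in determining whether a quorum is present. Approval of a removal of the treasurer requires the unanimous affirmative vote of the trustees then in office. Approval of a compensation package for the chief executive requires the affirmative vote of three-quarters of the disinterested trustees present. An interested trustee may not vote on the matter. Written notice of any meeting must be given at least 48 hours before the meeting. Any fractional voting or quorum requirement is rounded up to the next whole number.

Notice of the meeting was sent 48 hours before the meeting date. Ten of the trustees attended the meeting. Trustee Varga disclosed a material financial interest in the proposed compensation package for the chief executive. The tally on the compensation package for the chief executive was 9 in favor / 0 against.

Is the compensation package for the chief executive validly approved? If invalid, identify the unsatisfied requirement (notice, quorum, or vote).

Notice: 48 hours given; 48 required (48 ≥ 48). Satisfied.
Quorum: 10 present (interested trustees count toward quorum); quorum is 7. Satisfied.
Vote: the compensation package for the chief executive requires three-fourths of the disinterested trustees present (10 − 1 = 9). 3/4 of 9 = 6.75, rounded up to 7, so 7 affirmative votes are needed; 9 voted in favor. Satisfied.

Valid — all requirements satisfied.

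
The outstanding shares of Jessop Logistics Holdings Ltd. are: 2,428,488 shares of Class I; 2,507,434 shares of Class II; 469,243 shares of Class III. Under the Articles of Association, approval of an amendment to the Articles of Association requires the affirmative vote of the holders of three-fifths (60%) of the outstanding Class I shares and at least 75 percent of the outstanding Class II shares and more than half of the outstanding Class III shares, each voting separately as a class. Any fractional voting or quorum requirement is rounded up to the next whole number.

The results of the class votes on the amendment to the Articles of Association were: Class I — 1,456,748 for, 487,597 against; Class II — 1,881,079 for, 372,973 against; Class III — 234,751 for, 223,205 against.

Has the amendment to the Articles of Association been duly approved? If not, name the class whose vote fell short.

Class I: 3/5 of 2428488 = 1457092.80, rounded up to 1457093; 1,457,093 required, 1,456,748 in favor — not approved.
Class II: 3/4 of 2507434 = 1880575.50, rounded up to 1880576; 1,880,576 required, 1,881,079 in favor — approved.
Class III: a majority of 469243 is 234622; 234,622 required, 234,751 in favor — approved.

Not approved — the Class I shares did not give the required vote.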